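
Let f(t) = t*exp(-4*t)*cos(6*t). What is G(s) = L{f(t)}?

G(s) = (s - 2)*(s + 10)/(s^2 + 8*s + 52)^2

L{cos(6t)} = s/(s^2 + 36).
Multiplying by e^(-4t) shifts s → s + 4, so L{exp(-4*t)*cos(6*t)} = (s + 4)/((s + 4)^2 + 36).
Then apply L{t·g(t)} = -d/ds[H(s)] with H(s) = (s + 4)/((s + 4)^2 + 36):
differentiating 1 time and applying the sign gives (s - 2)*(s + 10)/(s^2 + 8*s + 52)^2.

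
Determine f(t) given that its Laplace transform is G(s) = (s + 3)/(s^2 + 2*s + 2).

Complete the square in the denominator: s^2 + 2*s + 2 = (s + 1)^2 + 1^2.
Split the numerator to match: s + 3 = 1·(s + 1) + 2·1.
Invert each term: 1·(s + 1)/((s + 1)^2 + 1) ↔ e^(-t)cos(t); 2·1/((s + 1)^2 + 1) ↔ 2e^(-t)sin(t).

f(t) = 2*exp(-t)*sin(t) + exp(-t)*cos(t)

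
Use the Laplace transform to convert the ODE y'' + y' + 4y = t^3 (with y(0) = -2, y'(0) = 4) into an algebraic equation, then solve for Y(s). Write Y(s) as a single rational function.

Transform both sides with L{·}.
The derivative rules (L{y''} = s^2 Y - s·y(0) - y'(0) and L{y'} = sY - y(0), with y(0) = -2, y'(0) = 4) turn the left side into (s^2 + s + 4)Y - (-2*s + 2).
The right side is L{t^3} = 6/s^4.
So (s^2 + s + 4)Y = 6/s^4 + (-2*s + 2).
Divide through and combine into a single rational function.

Y(s) = (-2*s^5 + 2*s^4 + 6)/(s^6 + s^5 + 4*s^4)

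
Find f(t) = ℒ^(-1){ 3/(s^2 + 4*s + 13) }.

f(t) = exp(-2*t)*sin(3*t)

Rewrite the denominator: s^2 + 4*s + 13 = (s + 2)^2 + 9.
The form in (s + 2) signals a first-shifting-theorem factor e^(-2t).
Since L{sin(3t)} = 3/(s^2 + 9), the inverse is e^(-2*t)*sin(3*t).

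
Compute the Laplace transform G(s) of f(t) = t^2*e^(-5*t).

G(s) = 2/(s + 5)^3

L{e^(-5t)} = 1/(s + 5).
Then apply L{t^2·g(t)} = (-1)^2 d^2/ds^2[H(s)] with H(s) = 1/(s + 5):
differentiating 2 times and applying the sign gives 2/(s + 5)^3.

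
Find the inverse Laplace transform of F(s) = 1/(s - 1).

exp(t)

Since L{e^(t)} = 1/(s - 1), the inverse is exp(t).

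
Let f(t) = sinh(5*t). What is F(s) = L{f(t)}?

F(s) = 5/(s^2 - 25)

L{sinh(5t)} = 5/(s^2 - 25).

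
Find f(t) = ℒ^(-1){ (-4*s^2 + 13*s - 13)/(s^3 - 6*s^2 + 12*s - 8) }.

Factor the denominator: s^3 - 6*s^2 + 12*s - 8 = (s - 2)^3.
Partial fraction decomposition gives [-4/(s - 2)] + [-3/(s - 2)^2] + [-3/(s - 2)^3].
Invert each term: -4/(s - 2) ↔ -4e^(2t); -3/(s - 2)^2 ↔ -3t·e^(2t); -3/(s - 2)^3 ↔ (-3/2)t^2·e^(2t).

f(t) = -3*t^2*exp(2*t)/2 - 3*t*exp(2*t) - 4*exp(2*t)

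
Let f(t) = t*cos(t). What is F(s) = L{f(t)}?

L{cos(t)} = s/(s^2 + 1).
Then apply L{t·g(t)} = -d/ds[G(s)] with G(s) = s/(s^2 + 1):
differentiating 1 time and applying the sign gives (s - 1)*(s + 1)/(s^2 + 1)^2.

F(s) = (s - 1)*(s + 1)/(s^2 + 1)^2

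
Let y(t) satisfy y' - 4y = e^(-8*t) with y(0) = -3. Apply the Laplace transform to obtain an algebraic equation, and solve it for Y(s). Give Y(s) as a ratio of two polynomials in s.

Y(s) = (-3*s - 23)/(s^2 + 4*s - 32)

Apply the Laplace transform to the equation.
Using L{y'} = sY - y(0) = sY - (-3), the left side becomes (s - 4)Y - (-3).
The right side is L{e^(-8*t)} = 1/(s + 8).
So (s - 4)Y = 1/(s + 8) + (-3).
Isolate Y and clear denominators.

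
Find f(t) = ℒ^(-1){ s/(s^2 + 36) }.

f(t) = cos(6*t)

Since L{cos(6t)} = s/(s^2 + 36), the inverse is cos(6*t).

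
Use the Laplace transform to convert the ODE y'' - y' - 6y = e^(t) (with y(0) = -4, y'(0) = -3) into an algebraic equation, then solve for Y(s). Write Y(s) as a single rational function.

Y(s) = (-4*s^2 + 5*s)/(s^3 - 2*s^2 - 5*s + 6)

Laplace-transform each side.
Using L{y''} = s^2 Y - s·y(0) - y'(0) and L{y'} = sY - y(0), with y(0) = -4, y'(0) = -3, the left side becomes (s^2 - s - 6)Y - (-4*s + 1).
The right side is L{e^(t)} = 1/(s - 1).
So (s^2 - s - 6)Y = 1/(s - 1) + (-4*s + 1).
Solve for Y(s) and write it as one ratio of polynomials.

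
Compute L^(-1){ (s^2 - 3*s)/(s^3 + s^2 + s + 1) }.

Factor the denominator: s^3 + s^2 + s + 1 = (s + 1)*(s^2 + 1).
Partial fraction decomposition gives [2/(s + 1)] + [-s/(s^2 + 1)] + [-2/(s^2 + 1)].
Invert each term: 2/(s + 1) ↔ 2e^(-t); -1·s/(s^2 + 1) ↔ -cos(t); -2·1/(s^2 + 1) ↔ -2sin(t).

-2*sin(t) - cos(t) + 2*exp(-t)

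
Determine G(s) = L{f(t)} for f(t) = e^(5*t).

L{e^(5t)} = 1/(s - 5).

G(s) = 1/(s - 5)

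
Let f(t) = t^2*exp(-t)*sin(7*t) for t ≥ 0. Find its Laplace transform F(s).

F(s) = 14*(3*s^2 + 6*s - 46)/(s^2 + 2*s + 50)^3

L{sin(7t)} = 7/(s^2 + 49).
Multiplying by e^(-t) shifts s → s + 1, so L{exp(-t)*sin(7*t)} = 7/((s + 1)^2 + 49).
Then apply L{t^2·g(t)} = (-1)^2 d^2/ds^2[G(s)] with G(s) = 7/((s + 1)^2 + 49):
differentiating 2 times and applying the sign gives 14*(3*s^2 + 6*s - 46)/(s^2 + 2*s + 50)^3.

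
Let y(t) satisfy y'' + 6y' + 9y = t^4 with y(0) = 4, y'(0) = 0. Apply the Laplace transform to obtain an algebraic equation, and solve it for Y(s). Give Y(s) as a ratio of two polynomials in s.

Y(s) = (4*s^6 + 24*s^5 + 24)/(s^7 + 6*s^6 + 9*s^5)

Transform both sides with L{·}.
The derivative rules (L{y''} = s^2 Y - s·y(0) - y'(0) and L{y'} = sY - y(0), with y(0) = 4, y'(0) = 0) turn the left side into (s^2 + 6*s + 9)Y - (4*s + 24).
The right side is L{t^4} = 24/s^5.
So (s^2 + 6*s + 9)Y = 24/s^5 + (4*s + 24).
Isolate Y and clear denominators.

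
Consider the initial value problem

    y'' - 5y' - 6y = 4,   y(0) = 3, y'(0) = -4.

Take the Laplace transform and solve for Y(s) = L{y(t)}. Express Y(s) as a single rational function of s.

Y(s) = (3*s^2 - 19*s + 4)/(s^3 - 5*s^2 - 6*s)

Transform both sides with L{·}.
The derivative rules (L{y''} = s^2 Y - s·y(0) - y'(0) and L{y'} = sY - y(0), with y(0) = 3, y'(0) = -4) turn the left side into (s^2 - 5*s - 6)Y - (3*s - 19).
The right side is L{4} = 4/s.
So (s^2 - 5*s - 6)Y = 4/s + (3*s - 19).
Solve for Y(s) and write it as one ratio of polynomials.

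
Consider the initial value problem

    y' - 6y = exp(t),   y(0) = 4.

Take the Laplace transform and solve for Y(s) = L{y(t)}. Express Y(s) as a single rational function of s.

Y(s) = (4*s - 3)/(s^2 - 7*s + 6)

Take the Laplace transform of both sides.
With L{y'} = sY - y(0) = sY - 4: the LHS transforms to (s - 6)Y - (4).
The right side is L{exp(t)} = 1/(s - 1).
So (s - 6)Y = 1/(s - 1) + (4).
Divide through and combine into a single rational function.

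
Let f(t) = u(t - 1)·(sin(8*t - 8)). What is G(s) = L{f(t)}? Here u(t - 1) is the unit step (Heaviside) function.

G(s) = 8*exp(-s)/(s^2 + 64)

By the second shifting theorem, L{u(t - c)·g(t - c)} = e^(-cs)·H(s) with c = 1 and H(s) = L{g(t)}.
L{sin(8t)} = 8/(s^2 + 64).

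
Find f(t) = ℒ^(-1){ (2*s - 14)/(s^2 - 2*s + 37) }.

Complete the square in the denominator: s^2 - 2*s + 37 = (s - 1)^2 + 6^2.
Split the numerator to match: 2*s - 14 = 2·(s - 1) - 2·6.
Invert each term: 2·(s - 1)/((s - 1)^2 + 36) ↔ 2e^(t)cos(6t); -2·6/((s - 1)^2 + 36) ↔ -2e^(t)sin(6t).

f(t) = -2*exp(t)*sin(6*t) + 2*exp(t)*cos(6*t)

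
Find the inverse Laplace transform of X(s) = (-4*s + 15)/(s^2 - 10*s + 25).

Factor the denominator: s^2 - 10*s + 25 = (s - 5)^2.
Partial fraction decomposition gives [-4/(s - 5)] + [-5/(s - 5)^2].
Invert each term: -4/(s - 5) ↔ -4e^(5t); -5/(s - 5)^2 ↔ -5t·e^(5t).

-5*t*exp(5*t) - 4*exp(5*t)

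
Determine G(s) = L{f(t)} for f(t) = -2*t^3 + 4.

Apply the Laplace transform termwise.
L{4} = 4/s; (-2)·[L{t^3} = 3!/s^4 = 6/s^4].

G(s) = 4/s - 12/s^4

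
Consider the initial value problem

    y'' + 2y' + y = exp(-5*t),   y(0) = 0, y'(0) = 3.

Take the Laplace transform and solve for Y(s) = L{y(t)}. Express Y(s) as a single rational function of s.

Apply the Laplace transform to the equation.
Using L{y''} = s^2 Y - s·y(0) - y'(0) and L{y'} = sY - y(0), with y(0) = 0, y'(0) = 3, the left side becomes (s^2 + 2*s + 1)Y - (3).
The right side is L{exp(-5*t)} = 1/(s + 5).
So (s^2 + 2*s + 1)Y = 1/(s + 5) + (3).
Divide through and combine into a single rational function.

Y(s) = (3*s + 16)/(s^3 + 7*s^2 + 11*s + 5)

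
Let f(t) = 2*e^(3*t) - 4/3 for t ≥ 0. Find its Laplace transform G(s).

Apply the Laplace transform termwise.
(2)·[L{e^(3t)} = 1/(s - 3)]; L{-4/3} = (-4/3)/s.

G(s) = 2/(s - 3) - 4/(3*s)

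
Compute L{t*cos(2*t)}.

L{cos(2t)} = s/(s^2 + 4).
Then apply L{t·g(t)} = -d/ds[G(s)] with G(s) = s/(s^2 + 4):
differentiating 1 time and applying the sign gives (s - 2)*(s + 2)/(s^2 + 4)^2.

(s - 2)*(s + 2)/(s^2 + 4)^2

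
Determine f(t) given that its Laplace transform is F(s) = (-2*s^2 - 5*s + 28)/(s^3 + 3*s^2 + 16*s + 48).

f(t) = sin(4*t) - 3*cos(4*t) + exp(-3*t)

Factor the denominator: s^3 + 3*s^2 + 16*s + 48 = (s + 3)*(s^2 + 16).
Partial fraction decomposition gives [1/(s + 3)] + [-3*s/(s^2 + 16)] + [4/(s^2 + 16)].
Invert each term: 1/(s + 3) ↔ e^(-3t); -3·s/(s^2 + 16) ↔ -3cos(4t); 1·4/(s^2 + 16) ↔ sin(4t).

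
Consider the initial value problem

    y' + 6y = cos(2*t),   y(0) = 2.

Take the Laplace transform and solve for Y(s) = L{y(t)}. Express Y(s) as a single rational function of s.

Transform both sides with L{·}.
Using L{y'} = sY - y(0) = sY - 2, the left side becomes (s + 6)Y - (2).
The right side is L{cos(2*t)} = s/(s^2 + 4).
So (s + 6)Y = s/(s^2 + 4) + (2).
Divide through and combine into a single rational function.

Y(s) = (2*s^2 + s + 8)/(s^3 + 6*s^2 + 4*s + 24)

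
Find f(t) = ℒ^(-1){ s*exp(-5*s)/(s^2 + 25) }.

f(t) = Heaviside(t - 5)*(cos(5*t - 25))

The factor e^(-5s) signals a time shift by c = 5 (second shifting theorem).
L{cos(5t)} = s/(s^2 + 25), so L^-1{s/(s^2 + 25)} = cos(5*t).
Hence the inverse is u(t - 5) times that function evaluated at t - 5.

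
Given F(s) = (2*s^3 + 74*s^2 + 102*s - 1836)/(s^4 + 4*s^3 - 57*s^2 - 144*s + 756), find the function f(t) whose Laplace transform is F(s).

f(t) = 4*exp(6*t) + 3*exp(3*t) - 2*exp(-6*t) - 3*exp(-7*t)

Factor the denominator: s^4 + 4*s^3 - 57*s^2 - 144*s + 756 = (s - 6)*(s - 3)*(s + 6)*(s + 7).
Partial fraction decomposition gives [4/(s - 6)] + [-3/(s + 7)] + [-2/(s + 6)] + [3/(s - 3)].
Invert each term: 4/(s - 6) ↔ 4e^(6t); -3/(s + 7) ↔ -3e^(-7t); -2/(s + 6) ↔ -2e^(-6t); 3/(s - 3) ↔ 3e^(3t).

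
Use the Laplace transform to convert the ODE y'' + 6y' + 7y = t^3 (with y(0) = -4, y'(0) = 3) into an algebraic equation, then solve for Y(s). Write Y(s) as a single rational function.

Y(s) = (-4*s^5 - 21*s^4 + 6)/(s^6 + 6*s^5 + 7*s^4)

Transform both sides with L{·}.
The derivative rules (L{y''} = s^2 Y - s·y(0) - y'(0) and L{y'} = sY - y(0), with y(0) = -4, y'(0) = 3) turn the left side into (s^2 + 6*s + 7)Y - (-4*s - 21).
The right side is L{t^3} = 6/s^4.
So (s^2 + 6*s + 7)Y = 6/s^4 + (-4*s - 21).
Divide through and combine into a single rational function.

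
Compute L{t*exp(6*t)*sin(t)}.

L{sin(t)} = 1/(s^2 + 1).
Multiplying by e^(6t) shifts s → s - 6, so L{exp(6*t)*sin(t)} = 1/((s - 6)^2 + 1).
Then apply L{t·g(t)} = -d/ds[G(s)] with G(s) = 1/((s - 6)^2 + 1):
differentiating 1 time and applying the sign gives 2*(s - 6)/(s^2 - 12*s + 37)^2.

2*(s - 6)/(s^2 - 12*s + 37)^2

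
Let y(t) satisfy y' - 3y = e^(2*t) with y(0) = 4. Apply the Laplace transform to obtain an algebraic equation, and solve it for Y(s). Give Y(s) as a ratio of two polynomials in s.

Laplace-transform each side.
The derivative rules (L{y'} = sY - y(0) = sY - 4) turn the left side into (s - 3)Y - (4).
The right side is L{e^(2*t)} = 1/(s - 2).
So (s - 3)Y = 1/(s - 2) + (4).
Solve for Y(s) and write it as one ratio of polynomials.

Y(s) = (4*s - 7)/(s^2 - 5*s + 6)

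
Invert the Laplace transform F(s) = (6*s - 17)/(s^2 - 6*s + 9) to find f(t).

Factor the denominator: s^2 - 6*s + 9 = (s - 3)^2.
Partial fraction decomposition gives [6/(s - 3)] + [(s - 3)^(-2)].
Invert each term: 6/(s - 3) ↔ 6e^(3t); 1/(s - 3)^2 ↔ t·e^(3t).

f(t) = t*exp(3*t) + 6*exp(3*t)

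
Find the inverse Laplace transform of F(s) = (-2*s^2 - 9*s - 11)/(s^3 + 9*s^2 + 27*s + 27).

-t^2*exp(-3*t) + 3*t*exp(-3*t) - 2*exp(-3*t)

Factor the denominator: s^3 + 9*s^2 + 27*s + 27 = (s + 3)^3.
Partial fraction decomposition gives [-2/(s + 3)] + [3/(s + 3)^2] + [-2/(s + 3)^3].
Invert each term: -2/(s + 3) ↔ -2e^(-3t); 3/(s + 3)^2 ↔ 3t·e^(-3t); -2/(s + 3)^3 ↔ (-1)t^2·e^(-3t).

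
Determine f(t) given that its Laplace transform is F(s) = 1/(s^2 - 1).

f(t) = sinh(t)

Since L{sinh(t)} = 1/(s^2 - 1), the inverse is sinh(t).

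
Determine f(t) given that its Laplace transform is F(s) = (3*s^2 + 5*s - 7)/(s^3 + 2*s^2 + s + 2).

f(t) = -3*sin(t) + 4*cos(t) - exp(-2*t)

Factor the denominator: s^3 + 2*s^2 + s + 2 = (s + 2)*(s^2 + 1).
Partial fraction decomposition gives [-1/(s + 2)] + [4*s/(s^2 + 1)] + [-3/(s^2 + 1)].
Invert each term: -1/(s + 2) ↔ -e^(-2t); 4·s/(s^2 + 1) ↔ 4cos(t); -3·1/(s^2 + 1) ↔ -3sin(t).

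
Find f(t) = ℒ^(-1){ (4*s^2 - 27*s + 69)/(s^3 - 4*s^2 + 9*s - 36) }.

f(t) = exp(4*t) - 5*sin(3*t) + 3*cos(3*t)

Factor the denominator: s^3 - 4*s^2 + 9*s - 36 = (s - 4)*(s^2 + 9).
Partial fraction decomposition gives [1/(s - 4)] + [3*s/(s^2 + 9)] + [-15/(s^2 + 9)].
Invert each term: 1/(s - 4) ↔ e^(4t); 3·s/(s^2 + 9) ↔ 3cos(3t); -5·3/(s^2 + 9) ↔ -5sin(3t).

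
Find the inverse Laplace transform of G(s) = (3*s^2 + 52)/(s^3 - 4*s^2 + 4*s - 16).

5*exp(4*t) - 4*sin(2*t) - 2*cos(2*t)

Factor the denominator: s^3 - 4*s^2 + 4*s - 16 = (s - 4)*(s^2 + 4).
Partial fraction decomposition gives [5/(s - 4)] + [-2*s/(s^2 + 4)] + [-8/(s^2 + 4)].
Invert each term: 5/(s - 4) ↔ 5e^(4t); -2·s/(s^2 + 4) ↔ -2cos(2t); -4·2/(s^2 + 4) ↔ -4sin(2t).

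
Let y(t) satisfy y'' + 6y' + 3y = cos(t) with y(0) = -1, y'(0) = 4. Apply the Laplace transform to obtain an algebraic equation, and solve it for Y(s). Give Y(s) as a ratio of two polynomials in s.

Y(s) = (-s^3 - 2*s^2 - 2)/(s^4 + 6*s^3 + 4*s^2 + 6*s + 3)

Take the Laplace transform of both sides.
With L{y''} = s^2 Y - s·y(0) - y'(0) and L{y'} = sY - y(0), with y(0) = -1, y'(0) = 4: the LHS transforms to (s^2 + 6*s + 3)Y - (-s - 2).
The right side is L{cos(t)} = s/(s^2 + 1).
So (s^2 + 6*s + 3)Y = s/(s^2 + 1) + (-s - 2).
Isolate Y and clear denominators.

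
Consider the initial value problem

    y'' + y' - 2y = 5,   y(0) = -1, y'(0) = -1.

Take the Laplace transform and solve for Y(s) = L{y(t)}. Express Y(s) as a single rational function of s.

Laplace-transform each side.
Using L{y''} = s^2 Y - s·y(0) - y'(0) and L{y'} = sY - y(0), with y(0) = -1, y'(0) = -1, the left side becomes (s^2 + s - 2)Y - (-s - 2).
The right side is L{5} = 5/s.
So (s^2 + s - 2)Y = 5/s + (-s - 2).
Isolate Y and clear denominators.

Y(s) = (-s^2 - 2*s + 5)/(s^3 + s^2 - 2*s)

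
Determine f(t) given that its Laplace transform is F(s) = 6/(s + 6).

Since L{e^(-6t)} = 1/(s + 6), the inverse is e^(-6*t), scaled by 6.

f(t) = 6*exp(-6*t)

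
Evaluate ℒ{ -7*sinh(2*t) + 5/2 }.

By linearity of the Laplace transform, transform each term separately.
(-7)·[L{sinh(2t)} = 2/(s^2 - 4)]; L{5/2} = (5/2)/s.

-14/(s^2 - 4) + 5/(2*s)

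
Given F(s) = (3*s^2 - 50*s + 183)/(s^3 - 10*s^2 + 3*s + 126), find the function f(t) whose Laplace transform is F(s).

f(t) = -2*exp(7*t) + exp(6*t) + 4*exp(-3*t)

Factor the denominator: s^3 - 10*s^2 + 3*s + 126 = (s - 7)*(s - 6)*(s + 3).
Partial fraction decomposition gives [1/(s - 6)] + [4/(s + 3)] + [-2/(s - 7)].
Invert each term: 1/(s - 6) ↔ e^(6t); 4/(s + 3) ↔ 4e^(-3t); -2/(s - 7) ↔ -2e^(7t).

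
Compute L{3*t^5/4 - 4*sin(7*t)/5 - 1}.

Apply the Laplace transform termwise.
(-4/5)·[L{sin(7t)} = 7/(s^2 + 49)]; L{-1} = -1/s; (3/4)·[L{t^5} = 5!/s^6 = 120/s^6].

-28/(5*(s^2 + 49)) - 1/s + 90/s^6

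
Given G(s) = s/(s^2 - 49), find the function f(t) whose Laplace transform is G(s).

Since L{cosh(7t)} = s/(s^2 - 49), the inverse is cosh(7*t).

f(t) = cosh(7*t)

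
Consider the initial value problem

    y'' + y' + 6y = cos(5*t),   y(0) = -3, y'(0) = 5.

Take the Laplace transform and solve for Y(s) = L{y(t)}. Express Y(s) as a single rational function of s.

Y(s) = (-3*s^3 + 2*s^2 - 74*s + 50)/(s^4 + s^3 + 31*s^2 + 25*s + 150)

Laplace-transform each side.
The derivative rules (L{y''} = s^2 Y - s·y(0) - y'(0) and L{y'} = sY - y(0), with y(0) = -3, y'(0) = 5) turn the left side into (s^2 + s + 6)Y - (-3*s + 2).
The right side is L{cos(5*t)} = s/(s^2 + 25).
So (s^2 + s + 6)Y = s/(s^2 + 25) + (-3*s + 2).
Divide through and combine into a single rational function.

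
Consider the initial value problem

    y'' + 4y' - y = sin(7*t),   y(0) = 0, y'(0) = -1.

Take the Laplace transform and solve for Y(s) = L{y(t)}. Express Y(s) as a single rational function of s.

Take the Laplace transform of both sides.
With L{y''} = s^2 Y - s·y(0) - y'(0) and L{y'} = sY - y(0), with y(0) = 0, y'(0) = -1: the LHS transforms to (s^2 + 4*s - 1)Y - (-1).
The right side is L{sin(7*t)} = 7/(s^2 + 49).
So (s^2 + 4*s - 1)Y = 7/(s^2 + 49) + (-1).
Isolate Y and clear denominators.

Y(s) = (-s^2 - 42)/(s^4 + 4*s^3 + 48*s^2 + 196*s - 49)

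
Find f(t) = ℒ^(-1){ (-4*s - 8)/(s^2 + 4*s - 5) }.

Rewrite the denominator: s^2 + 4*s - 5 = (s + 2)^2 - 9.
The form in (s + 2) signals a first-shifting-theorem factor e^(-2t).
Since L{cosh(3t)} = s/(s^2 - 9), the inverse is exp(-2*t)*cosh(3*t), scaled by -4.

f(t) = -4*exp(-2*t)*cosh(3*t)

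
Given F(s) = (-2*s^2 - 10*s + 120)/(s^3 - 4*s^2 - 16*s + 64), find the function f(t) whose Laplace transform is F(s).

Factor the denominator: s^3 - 4*s^2 - 16*s + 64 = (s - 4)^2*(s + 4).
Partial fraction decomposition gives [-4/(s - 4)] + [6/(s - 4)^2] + [2/(s + 4)].
Invert each term: -4/(s - 4) ↔ -4e^(4t); 6/(s - 4)^2 ↔ 6t·e^(4t); 2/(s + 4) ↔ 2e^(-4t).

f(t) = 6*t*exp(4*t) - 4*exp(4*t) + 2*exp(-4*t)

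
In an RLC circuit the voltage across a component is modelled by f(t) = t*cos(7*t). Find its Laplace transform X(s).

X(s) = (s - 7)*(s + 7)/(s^2 + 49)^2

L{cos(7t)} = s/(s^2 + 49).
Then apply L{t·g(t)} = -d/ds[G(s)] with G(s) = s/(s^2 + 49):
differentiating 1 time and applying the sign gives (s - 7)*(s + 7)/(s^2 + 49)^2.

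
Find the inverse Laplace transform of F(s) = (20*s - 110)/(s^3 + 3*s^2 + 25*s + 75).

sin(5*t) + 5*cos(5*t) - 5*exp(-3*t)

Factor the denominator: s^3 + 3*s^2 + 25*s + 75 = (s + 3)*(s^2 + 25).
Partial fraction decomposition gives [-5/(s + 3)] + [5*s/(s^2 + 25)] + [5/(s^2 + 25)].
Invert each term: -5/(s + 3) ↔ -5e^(-3t); 5·s/(s^2 + 25) ↔ 5cos(5t); 1·5/(s^2 + 25) ↔ sin(5t).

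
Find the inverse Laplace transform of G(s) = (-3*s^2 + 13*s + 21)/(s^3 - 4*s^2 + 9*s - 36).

exp(4*t) - sin(3*t) - 4*cos(3*t)

Factor the denominator: s^3 - 4*s^2 + 9*s - 36 = (s - 4)*(s^2 + 9).
Partial fraction decomposition gives [1/(s - 4)] + [-4*s/(s^2 + 9)] + [-3/(s^2 + 9)].
Invert each term: 1/(s - 4) ↔ e^(4t); -4·s/(s^2 + 9) ↔ -4cos(3t); -1·3/(s^2 + 9) ↔ -sin(3t).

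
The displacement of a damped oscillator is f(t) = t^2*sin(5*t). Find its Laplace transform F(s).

F(s) = 10*(3*s^2 - 25)/(s^2 + 25)^3

L{sin(5t)} = 5/(s^2 + 25).
Then apply L{t^2·g(t)} = (-1)^2 d^2/ds^2[G(s)] with G(s) = 5/(s^2 + 25):
differentiating 2 times and applying the sign gives 10*(3*s^2 - 25)/(s^2 + 25)^3.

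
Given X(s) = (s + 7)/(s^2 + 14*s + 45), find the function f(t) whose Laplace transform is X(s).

Rewrite the denominator: s^2 + 14*s + 45 = (s + 7)^2 - 4.
The form in (s + 7) signals a first-shifting-theorem factor e^(-7t).
Since L{cosh(2t)} = s/(s^2 - 4), the inverse is e^(-7*t)*cosh(2*t).

f(t) = exp(-7*t)*cosh(2*t)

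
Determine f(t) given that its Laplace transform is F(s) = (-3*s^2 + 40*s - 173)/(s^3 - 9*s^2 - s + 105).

Factor the denominator: s^3 - 9*s^2 - s + 105 = (s - 7)*(s - 5)*(s + 3).
Partial fraction decomposition gives [-4/(s + 3)] + [-2/(s - 7)] + [3/(s - 5)].
Invert each term: -4/(s + 3) ↔ -4e^(-3t); -2/(s - 7) ↔ -2e^(7t); 3/(s - 5) ↔ 3e^(5t).

f(t) = -2*exp(7*t) + 3*exp(5*t) - 4*exp(-3*t)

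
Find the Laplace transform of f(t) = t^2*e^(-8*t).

L{e^(-8t)} = 1/(s + 8).
Then apply L{t^2·g(t)} = (-1)^2 d^2/ds^2[G(s)] with G(s) = 1/(s + 8):
differentiating 2 times and applying the sign gives 2/(s + 8)^3.

2/(s + 8)^3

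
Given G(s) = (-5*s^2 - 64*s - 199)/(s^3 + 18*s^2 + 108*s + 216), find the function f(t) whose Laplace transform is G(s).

f(t) = 5*t^2*exp(-6*t)/2 - 4*t*exp(-6*t) - 5*exp(-6*t)

Factor the denominator: s^3 + 18*s^2 + 108*s + 216 = (s + 6)^3.
Partial fraction decomposition gives [-5/(s + 6)] + [-4/(s + 6)^2] + [5/(s + 6)^3].
Invert each term: -5/(s + 6) ↔ -5e^(-6t); -4/(s + 6)^2 ↔ -4t·e^(-6t); 5/(s + 6)^3 ↔ (5/2)t^2·e^(-6t).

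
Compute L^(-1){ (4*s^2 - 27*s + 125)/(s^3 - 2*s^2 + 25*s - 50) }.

3*exp(2*t) - 5*sin(5*t) + cos(5*t)

Factor the denominator: s^3 - 2*s^2 + 25*s - 50 = (s - 2)*(s^2 + 25).
Partial fraction decomposition gives [3/(s - 2)] + [s/(s^2 + 25)] + [-25/(s^2 + 25)].
Invert each term: 3/(s - 2) ↔ 3e^(2t); 1·s/(s^2 + 25) ↔ cos(5t); -5·5/(s^2 + 25) ↔ -5sin(5t).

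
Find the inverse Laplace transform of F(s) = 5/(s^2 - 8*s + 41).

exp(4*t)*sin(5*t)

Rewrite the denominator: s^2 - 8*s + 41 = (s - 4)^2 + 25.
The form in (s - 4) signals a first-shifting-theorem factor e^(4t).
Since L{sin(5t)} = 5/(s^2 + 25), the inverse is e^(4*t)*sin(5*t).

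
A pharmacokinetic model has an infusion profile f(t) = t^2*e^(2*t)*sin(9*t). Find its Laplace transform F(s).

F(s) = 54*(s^2 - 4*s - 23)/(s^2 - 4*s + 85)^3

L{sin(9t)} = 9/(s^2 + 81).
Multiplying by e^(2t) shifts s → s - 2, so L{e^(2*t)*sin(9*t)} = 9/((s - 2)^2 + 81).
Then apply L{t^2·g(t)} = (-1)^2 d^2/ds^2[G(s)] with G(s) = 9/((s - 2)^2 + 81):
differentiating 2 times and applying the sign gives 54*(s^2 - 4*s - 23)/(s^2 - 4*s + 85)^3.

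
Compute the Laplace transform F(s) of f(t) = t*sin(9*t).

F(s) = 18*s/(s^2 + 81)^2

L{sin(9t)} = 9/(s^2 + 81).
Then apply L{t·g(t)} = -d/ds[G(s)] with G(s) = 9/(s^2 + 81):
differentiating 1 time and applying the sign gives 18*s/(s^2 + 81)^2.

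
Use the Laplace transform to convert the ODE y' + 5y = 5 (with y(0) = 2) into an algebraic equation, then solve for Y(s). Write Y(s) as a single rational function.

Apply the Laplace transform to the equation.
The derivative rules (L{y'} = sY - y(0) = sY - 2) turn the left side into (s + 5)Y - (2).
The right side is L{5} = 5/s.
So (s + 5)Y = 5/s + (2).
Divide through and combine into a single rational function.

Y(s) = (2*s + 5)/(s^2 + 5*s)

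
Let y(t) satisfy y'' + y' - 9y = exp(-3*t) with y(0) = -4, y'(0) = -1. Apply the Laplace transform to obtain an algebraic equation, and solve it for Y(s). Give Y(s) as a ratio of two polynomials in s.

Y(s) = (-4*s^2 - 17*s - 14)/(s^3 + 4*s^2 - 6*s - 27)

Take the Laplace transform of both sides.
Using L{y''} = s^2 Y - s·y(0) - y'(0) and L{y'} = sY - y(0), with y(0) = -4, y'(0) = -1, the left side becomes (s^2 + s - 9)Y - (-4*s - 5).
The right side is L{exp(-3*t)} = 1/(s + 3).
So (s^2 + s - 9)Y = 1/(s + 3) + (-4*s - 5).
Solve for Y(s) and write it as one ratio of polynomials.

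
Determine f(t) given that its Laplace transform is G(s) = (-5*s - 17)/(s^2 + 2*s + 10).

Complete the square in the denominator: s^2 + 2*s + 10 = (s + 1)^2 + 3^2.
Split the numerator to match: -5*s - 17 = -5·(s + 1) - 4·3.
Invert each term: -5·(s + 1)/((s + 1)^2 + 9) ↔ -5e^(-t)cos(3t); -4·3/((s + 1)^2 + 9) ↔ -4e^(-t)sin(3t).

f(t) = -4*exp(-t)*sin(3*t) - 5*exp(-t)*cos(3*t)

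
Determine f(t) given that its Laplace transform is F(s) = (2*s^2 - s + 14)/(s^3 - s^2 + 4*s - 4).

f(t) = 3*exp(t) - sin(2*t) - cos(2*t)

Factor the denominator: s^3 - s^2 + 4*s - 4 = (s - 1)*(s^2 + 4).
Partial fraction decomposition gives [3/(s - 1)] + [-s/(s^2 + 4)] + [-2/(s^2 + 4)].
Invert each term: 3/(s - 1) ↔ 3e^(t); -1·s/(s^2 + 4) ↔ -cos(2t); -1·2/(s^2 + 4) ↔ -sin(2t).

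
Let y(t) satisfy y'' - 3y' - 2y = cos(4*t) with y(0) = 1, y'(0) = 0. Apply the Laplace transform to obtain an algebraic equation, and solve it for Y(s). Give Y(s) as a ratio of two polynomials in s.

Y(s) = (s^3 - 3*s^2 + 17*s - 48)/(s^4 - 3*s^3 + 14*s^2 - 48*s - 32)

Take the Laplace transform of both sides.
Using L{y''} = s^2 Y - s·y(0) - y'(0) and L{y'} = sY - y(0), with y(0) = 1, y'(0) = 0, the left side becomes (s^2 - 3*s - 2)Y - (s - 3).
The right side is L{cos(4*t)} = s/(s^2 + 16).
So (s^2 - 3*s - 2)Y = s/(s^2 + 16) + (s - 3).
Isolate Y and clear denominators.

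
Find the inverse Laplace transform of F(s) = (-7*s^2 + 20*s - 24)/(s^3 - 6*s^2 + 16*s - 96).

Factor the denominator: s^3 - 6*s^2 + 16*s - 96 = (s - 6)*(s^2 + 16).
Partial fraction decomposition gives [-3/(s - 6)] + [-4*s/(s^2 + 16)] + [-4/(s^2 + 16)].
Invert each term: -3/(s - 6) ↔ -3e^(6t); -4·s/(s^2 + 16) ↔ -4cos(4t); -1·4/(s^2 + 16) ↔ -sin(4t).

-3*exp(6*t) - sin(4*t) - 4*cos(4*t)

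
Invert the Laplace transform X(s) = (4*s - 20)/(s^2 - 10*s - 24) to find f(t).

f(t) = 4*exp(5*t)*cosh(7*t)

Rewrite the denominator: s^2 - 10*s - 24 = (s - 5)^2 - 49.
The form in (s - 5) signals a first-shifting-theorem factor e^(5t).
Since L{cosh(7t)} = s/(s^2 - 49), the inverse is exp(5*t)*cosh(7*t), scaled by 4.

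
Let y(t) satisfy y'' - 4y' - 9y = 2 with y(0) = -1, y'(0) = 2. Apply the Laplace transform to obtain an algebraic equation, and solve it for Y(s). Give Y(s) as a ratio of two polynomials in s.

Y(s) = (-s^2 + 6*s + 2)/(s^3 - 4*s^2 - 9*s)

Transform both sides with L{·}.
With L{y''} = s^2 Y - s·y(0) - y'(0) and L{y'} = sY - y(0), with y(0) = -1, y'(0) = 2: the LHS transforms to (s^2 - 4*s - 9)Y - (-s + 6).
The right side is L{2} = 2/s.
So (s^2 - 4*s - 9)Y = 2/s + (-s + 6).
Divide through and combine into a single rational function.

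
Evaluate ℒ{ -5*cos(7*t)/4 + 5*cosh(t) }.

By linearity of the Laplace transform, transform each term separately.
(-5/4)·[L{cos(7t)} = s/(s^2 + 49)]; (5)·[L{cosh(t)} = s/(s^2 - 1)].

-5*s/(4*(s^2 + 49)) + 5*s/(s^2 - 1)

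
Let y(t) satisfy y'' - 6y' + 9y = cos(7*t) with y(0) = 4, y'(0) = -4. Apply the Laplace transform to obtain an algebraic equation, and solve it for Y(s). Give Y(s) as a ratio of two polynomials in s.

Y(s) = (4*s^3 - 28*s^2 + 197*s - 1372)/(s^4 - 6*s^3 + 58*s^2 - 294*s + 441)

Laplace-transform each side.
The derivative rules (L{y''} = s^2 Y - s·y(0) - y'(0) and L{y'} = sY - y(0), with y(0) = 4, y'(0) = -4) turn the left side into (s^2 - 6*s + 9)Y - (4*s - 28).
The right side is L{cos(7*t)} = s/(s^2 + 49).
So (s^2 - 6*s + 9)Y = s/(s^2 + 49) + (4*s - 28).
Divide through and combine into a single rational function.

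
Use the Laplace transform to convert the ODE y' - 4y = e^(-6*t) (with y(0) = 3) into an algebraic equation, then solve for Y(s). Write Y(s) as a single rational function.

Transform both sides with L{·}.
Using L{y'} = sY - y(0) = sY - 3, the left side becomes (s - 4)Y - (3).
The right side is L{e^(-6*t)} = 1/(s + 6).
So (s - 4)Y = 1/(s + 6) + (3).
Solve for Y(s) and write it as one ratio of polynomials.

Y(s) = (3*s + 19)/(s^2 + 2*s - 24)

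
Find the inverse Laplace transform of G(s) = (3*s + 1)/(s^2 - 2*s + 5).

2*exp(t)*sin(2*t) + 3*exp(t)*cos(2*t)

Complete the square in the denominator: s^2 - 2*s + 5 = (s - 1)^2 + 2^2.
Split the numerator to match: 3*s + 1 = 3·(s - 1) + 2·2.
Invert each term: 3·(s - 1)/((s - 1)^2 + 4) ↔ 3e^(t)cos(2t); 2·2/((s - 1)^2 + 4) ↔ 2e^(t)sin(2t).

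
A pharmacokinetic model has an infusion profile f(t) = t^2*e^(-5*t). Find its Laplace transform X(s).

X(s) = 2/(s + 5)^3

L{e^(-5t)} = 1/(s + 5).
Then apply L{t^2·g(t)} = (-1)^2 d^2/ds^2[G(s)] with G(s) = 1/(s + 5):
differentiating 2 times and applying the sign gives 2/(s + 5)^3.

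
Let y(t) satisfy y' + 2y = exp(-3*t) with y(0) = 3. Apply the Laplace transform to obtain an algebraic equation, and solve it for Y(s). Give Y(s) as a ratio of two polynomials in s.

Apply the Laplace transform to the equation.
The derivative rules (L{y'} = sY - y(0) = sY - 3) turn the left side into (s + 2)Y - (3).
The right side is L{exp(-3*t)} = 1/(s + 3).
So (s + 2)Y = 1/(s + 3) + (3).
Divide through and combine into a single rational function.

Y(s) = (3*s + 10)/(s^2 + 5*s + 6)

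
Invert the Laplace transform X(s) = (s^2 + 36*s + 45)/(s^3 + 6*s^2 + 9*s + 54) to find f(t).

Factor the denominator: s^3 + 6*s^2 + 9*s + 54 = (s + 6)*(s^2 + 9).
Partial fraction decomposition gives [-3/(s + 6)] + [4*s/(s^2 + 9)] + [12/(s^2 + 9)].
Invert each term: -3/(s + 6) ↔ -3e^(-6t); 4·s/(s^2 + 9) ↔ 4cos(3t); 4·3/(s^2 + 9) ↔ 4sin(3t).

f(t) = 4*sin(3*t) + 4*cos(3*t) - 3*exp(-6*t)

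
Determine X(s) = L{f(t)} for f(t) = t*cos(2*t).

L{cos(2t)} = s/(s^2 + 4).
Then apply L{t·g(t)} = -d/ds[G(s)] with G(s) = s/(s^2 + 4):
differentiating 1 time and applying the sign gives (s - 2)*(s + 2)/(s^2 + 4)^2.

X(s) = (s - 2)*(s + 2)/(s^2 + 4)^2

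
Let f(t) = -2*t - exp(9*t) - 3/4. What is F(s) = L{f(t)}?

F(s) = -1/(s - 9) - 3/(4*s) - 2/s^2

The transform is linear, so treat each term independently.
(-1)·[L{e^(9t)} = 1/(s - 9)]; (-2)·[L{t} = 1!/s^2 = 1/s^2]; L{-3/4} = (-3/4)/s.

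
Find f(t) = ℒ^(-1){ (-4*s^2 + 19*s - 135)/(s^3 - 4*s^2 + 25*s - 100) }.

Factor the denominator: s^3 - 4*s^2 + 25*s - 100 = (s - 4)*(s^2 + 25).
Partial fraction decomposition gives [-3/(s - 4)] + [-s/(s^2 + 25)] + [15/(s^2 + 25)].
Invert each term: -3/(s - 4) ↔ -3e^(4t); -1·s/(s^2 + 25) ↔ -cos(5t); 3·5/(s^2 + 25) ↔ 3sin(5t).

f(t) = -3*exp(4*t) + 3*sin(5*t) - cos(5*t)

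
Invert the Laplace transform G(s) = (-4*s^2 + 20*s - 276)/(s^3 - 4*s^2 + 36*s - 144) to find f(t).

f(t) = -5*exp(4*t) + 4*sin(6*t) + cos(6*t)

Factor the denominator: s^3 - 4*s^2 + 36*s - 144 = (s - 4)*(s^2 + 36).
Partial fraction decomposition gives [-5/(s - 4)] + [s/(s^2 + 36)] + [24/(s^2 + 36)].
Invert each term: -5/(s - 4) ↔ -5e^(4t); 1·s/(s^2 + 36) ↔ cos(6t); 4·6/(s^2 + 36) ↔ 4sin(6t).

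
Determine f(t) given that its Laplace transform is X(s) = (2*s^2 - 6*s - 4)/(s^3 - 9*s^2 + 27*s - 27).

f(t) = -2*t^2*exp(3*t) + 6*t*exp(3*t) + 2*exp(3*t)

Factor the denominator: s^3 - 9*s^2 + 27*s - 27 = (s - 3)^3.
Partial fraction decomposition gives [2/(s - 3)] + [6/(s - 3)^2] + [-4/(s - 3)^3].
Invert each term: 2/(s - 3) ↔ 2e^(3t); 6/(s - 3)^2 ↔ 6t·e^(3t); -4/(s - 3)^3 ↔ (-2)t^2·e^(3t).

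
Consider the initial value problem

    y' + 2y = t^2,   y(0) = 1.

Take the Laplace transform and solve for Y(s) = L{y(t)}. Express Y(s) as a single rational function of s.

Laplace-transform each side.
With L{y'} = sY - y(0) = sY - 1: the LHS transforms to (s + 2)Y - (1).
The right side is L{t^2} = 2/s^3.
So (s + 2)Y = 2/s^3 + (1).
Divide through and combine into a single rational function.

Y(s) = (s^3 + 2)/(s^4 + 2*s^3)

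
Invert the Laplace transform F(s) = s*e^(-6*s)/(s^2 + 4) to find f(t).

The factor e^(-6s) signals a time shift by c = 6 (second shifting theorem).
L{cos(2t)} = s/(s^2 + 4), so L^-1{s/(s^2 + 4)} = cos(2*t).
Hence the inverse is u(t - 6) times that function evaluated at t - 6.

f(t) = Heaviside(t - 6)*(cos(2*t - 12))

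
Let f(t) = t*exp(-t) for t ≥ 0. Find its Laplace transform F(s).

L{t} = 1!/s^2 = 1/s^2.
By the first shifting theorem, multiplying by e^(-t) replaces s with s + 1.

F(s) = (s + 1)^(-2)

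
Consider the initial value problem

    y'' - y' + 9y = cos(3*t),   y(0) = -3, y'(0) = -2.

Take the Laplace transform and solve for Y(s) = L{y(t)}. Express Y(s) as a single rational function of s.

Take the Laplace transform of both sides.
The derivative rules (L{y''} = s^2 Y - s·y(0) - y'(0) and L{y'} = sY - y(0), with y(0) = -3, y'(0) = -2) turn the left side into (s^2 - s + 9)Y - (-3*s + 1).
The right side is L{cos(3*t)} = s/(s^2 + 9).
So (s^2 - s + 9)Y = s/(s^2 + 9) + (-3*s + 1).
Solve for Y(s) and write it as one ratio of polynomials.

Y(s) = (-3*s^3 + s^2 - 26*s + 9)/(s^4 - s^3 + 18*s^2 - 9*s + 81)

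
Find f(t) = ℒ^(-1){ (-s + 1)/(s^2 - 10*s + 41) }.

f(t) = -exp(5*t)*sin(4*t) - exp(5*t)*cos(4*t)

Complete the square in the denominator: s^2 - 10*s + 41 = (s - 5)^2 + 4^2.
Split the numerator to match: -s + 1 = -1·(s - 5) - 1·4.
Invert each term: -1·(s - 5)/((s - 5)^2 + 16) ↔ -e^(5t)cos(4t); -1·4/((s - 5)^2 + 16) ↔ -e^(5t)sin(4t).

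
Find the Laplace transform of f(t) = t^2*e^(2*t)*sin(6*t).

L{sin(6t)} = 6/(s^2 + 36).
Multiplying by e^(2t) shifts s → s - 2, so L{e^(2*t)*sin(6*t)} = 6/((s - 2)^2 + 36).
Then apply L{t^2·g(t)} = (-1)^2 d^2/ds^2[H(s)] with H(s) = 6/((s - 2)^2 + 36):
differentiating 2 times and applying the sign gives 36*(s^2 - 4*s - 8)/(s^2 - 4*s + 40)^3.

36*(s^2 - 4*s - 8)/(s^2 - 4*s + 40)^3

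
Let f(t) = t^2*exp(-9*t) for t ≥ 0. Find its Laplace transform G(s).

G(s) = 2/(s + 9)^3

L{e^(-9t)} = 1/(s + 9).
Then apply L{t^2·g(t)} = (-1)^2 d^2/ds^2[H(s)] with H(s) = 1/(s + 9):
differentiating 2 times and applying the sign gives 2/(s + 9)^3.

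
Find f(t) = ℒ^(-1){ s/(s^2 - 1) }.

f(t) = cosh(t)

Since L{cosh(t)} = s/(s^2 - 1), the inverse is cosh(t).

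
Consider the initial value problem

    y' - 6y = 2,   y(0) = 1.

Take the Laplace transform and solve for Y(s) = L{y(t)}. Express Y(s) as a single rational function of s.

Laplace-transform each side.
Using L{y'} = sY - y(0) = sY - 1, the left side becomes (s - 6)Y - (1).
The right side is L{2} = 2/s.
So (s - 6)Y = 2/s + (1).
Isolate Y and clear denominators.

Y(s) = (s + 2)/(s^2 - 6*s)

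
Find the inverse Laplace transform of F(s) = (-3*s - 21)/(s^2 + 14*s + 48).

Rewrite the denominator: s^2 + 14*s + 48 = (s + 7)^2 - 1.
The form in (s + 7) signals a first-shifting-theorem factor e^(-7t).
Since L{cosh(t)} = s/(s^2 - 1), the inverse is e^(-7*t)*cosh(t), scaled by -3.

-3*exp(-7*t)*cosh(t)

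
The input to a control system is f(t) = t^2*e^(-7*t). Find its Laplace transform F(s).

F(s) = 2/(s + 7)^3

L{e^(-7t)} = 1/(s + 7).
Then apply L{t^2·g(t)} = (-1)^2 d^2/ds^2[G(s)] with G(s) = 1/(s + 7):
differentiating 2 times and applying the sign gives 2/(s + 7)^3.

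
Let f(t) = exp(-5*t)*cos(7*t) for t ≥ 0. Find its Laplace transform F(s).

F(s) = (s + 5)/((s + 5)^2 + 49)

L{cos(7t)} = s/(s^2 + 49).
By the first shifting theorem, multiplying by e^(-5t) replaces s with s + 5.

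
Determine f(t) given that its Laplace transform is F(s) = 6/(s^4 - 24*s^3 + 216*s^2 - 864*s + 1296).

Rewrite the denominator: s^4 - 24*s^3 + 216*s^2 - 864*s + 1296 = (s - 6)^4.
The form in (s - 6) signals a first-shifting-theorem factor e^(6t).
Since L{t^3} = 3!/s^4 = 6/s^4, the inverse is t^3*e^(6*t).

f(t) = t^3*exp(6*t)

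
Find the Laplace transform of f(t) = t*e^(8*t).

L{e^(8t)} = 1/(s - 8).
Then apply L{t·g(t)} = -d/ds[G(s)] with G(s) = 1/(s - 8):
differentiating 1 time and applying the sign gives (s - 8)^(-2).

(s - 8)^(-2)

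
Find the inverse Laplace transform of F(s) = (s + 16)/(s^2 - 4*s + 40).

3*exp(2*t)*sin(6*t) + exp(2*t)*cos(6*t)

Complete the square in the denominator: s^2 - 4*s + 40 = (s - 2)^2 + 6^2.
Split the numerator to match: s + 16 = 1·(s - 2) + 3·6.
Invert each term: 1·(s - 2)/((s - 2)^2 + 36) ↔ e^(2t)cos(6t); 3·6/((s - 2)^2 + 36) ↔ 3e^(2t)sin(6t).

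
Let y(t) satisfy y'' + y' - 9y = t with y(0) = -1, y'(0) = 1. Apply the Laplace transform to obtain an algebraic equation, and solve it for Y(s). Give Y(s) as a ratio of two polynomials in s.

Transform both sides with L{·}.
The derivative rules (L{y''} = s^2 Y - s·y(0) - y'(0) and L{y'} = sY - y(0), with y(0) = -1, y'(0) = 1) turn the left side into (s^2 + s - 9)Y - (-s).
The right side is L{t} = s^(-2).
So (s^2 + s - 9)Y = s^(-2) + (-s).
Divide through and combine into a single rational function.

Y(s) = (-s^3 + 1)/(s^4 + s^3 - 9*s^2)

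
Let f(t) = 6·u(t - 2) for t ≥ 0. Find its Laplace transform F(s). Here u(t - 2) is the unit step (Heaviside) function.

F(s) = 6*exp(-2*s)/s

By the second shifting theorem, L{u(t - c)·g(t - c)} = e^(-cs)·G(s) with c = 2 and G(s) = L{g(t)}.
L{6} = 6/s.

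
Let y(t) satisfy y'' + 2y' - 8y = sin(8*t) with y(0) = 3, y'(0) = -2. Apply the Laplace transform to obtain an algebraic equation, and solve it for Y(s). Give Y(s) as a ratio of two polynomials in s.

Apply the Laplace transform to the equation.
Using L{y''} = s^2 Y - s·y(0) - y'(0) and L{y'} = sY - y(0), with y(0) = 3, y'(0) = -2, the left side becomes (s^2 + 2*s - 8)Y - (3*s + 4).
The right side is L{sin(8*t)} = 8/(s^2 + 64).
So (s^2 + 2*s - 8)Y = 8/(s^2 + 64) + (3*s + 4).
Solve for Y(s) and write it as one ratio of polynomials.

Y(s) = (3*s^3 + 4*s^2 + 192*s + 264)/(s^4 + 2*s^3 + 56*s^2 + 128*s - 512)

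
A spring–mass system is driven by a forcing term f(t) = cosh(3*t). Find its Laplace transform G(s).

G(s) = s/(s^2 - 9)

L{cosh(3t)} = s/(s^2 - 9).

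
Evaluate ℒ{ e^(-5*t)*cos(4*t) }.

L{cos(4t)} = s/(s^2 + 16).
By the first shifting theorem, multiplying by e^(-5t) replaces s with s + 5.

(s + 5)/((s + 5)^2 + 16)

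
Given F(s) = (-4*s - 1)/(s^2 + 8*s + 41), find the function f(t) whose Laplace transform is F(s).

f(t) = 3*exp(-4*t)*sin(5*t) - 4*exp(-4*t)*cos(5*t)

Complete the square in the denominator: s^2 + 8*s + 41 = (s + 4)^2 + 5^2.
Split the numerator to match: -4*s - 1 = -4·(s + 4) + 3·5.
Invert each term: -4·(s + 4)/((s + 4)^2 + 25) ↔ -4e^(-4t)cos(5t); 3·5/((s + 4)^2 + 25) ↔ 3e^(-4t)sin(5t).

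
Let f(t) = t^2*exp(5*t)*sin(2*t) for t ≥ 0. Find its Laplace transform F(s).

F(s) = 4*(3*s^2 - 30*s + 71)/(s^2 - 10*s + 29)^3

L{sin(2t)} = 2/(s^2 + 4).
Multiplying by e^(5t) shifts s → s - 5, so L{exp(5*t)*sin(2*t)} = 2/((s - 5)^2 + 4).
Then apply L{t^2·g(t)} = (-1)^2 d^2/ds^2[G(s)] with G(s) = 2/((s - 5)^2 + 4):
differentiating 2 times and applying the sign gives 4*(3*s^2 - 30*s + 71)/(s^2 - 10*s + 29)^3.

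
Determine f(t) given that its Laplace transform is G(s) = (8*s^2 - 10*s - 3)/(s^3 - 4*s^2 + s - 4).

f(t) = 5*exp(4*t) + 2*sin(t) + 3*cos(t)

Factor the denominator: s^3 - 4*s^2 + s - 4 = (s - 4)*(s^2 + 1).
Partial fraction decomposition gives [5/(s - 4)] + [3*s/(s^2 + 1)] + [2/(s^2 + 1)].
Invert each term: 5/(s - 4) ↔ 5e^(4t); 3·s/(s^2 + 1) ↔ 3cos(t); 2·1/(s^2 + 1) ↔ 2sin(t).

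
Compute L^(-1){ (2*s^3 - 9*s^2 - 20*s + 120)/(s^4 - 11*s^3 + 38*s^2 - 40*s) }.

Factor the denominator: s^4 - 11*s^3 + 38*s^2 - 40*s = s*(s - 5)*(s - 4)*(s - 2).
Partial fraction decomposition gives [5/(s - 2)] + [-3/(s - 4)] + [-3/s] + [3/(s - 5)].
Invert each term: 5/(s - 2) ↔ 5e^(2t); -3/(s - 4) ↔ -3e^(4t); -3/(s - 0) ↔ -3e^(0t); 3/(s - 5) ↔ 3e^(5t).

3*exp(5*t) - 3*exp(4*t) + 5*exp(2*t) - 3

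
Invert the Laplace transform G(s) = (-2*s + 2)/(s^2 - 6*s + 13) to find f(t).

Complete the square in the denominator: s^2 - 6*s + 13 = (s - 3)^2 + 2^2.
Split the numerator to match: -2*s + 2 = -2·(s - 3) - 2·2.
Invert each term: -2·(s - 3)/((s - 3)^2 + 4) ↔ -2e^(3t)cos(2t); -2·2/((s - 3)^2 + 4) ↔ -2e^(3t)sin(2t).

f(t) = -2*exp(3*t)*sin(2*t) - 2*exp(3*t)*cos(2*t)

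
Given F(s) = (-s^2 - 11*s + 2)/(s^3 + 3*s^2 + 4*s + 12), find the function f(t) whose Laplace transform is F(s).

Factor the denominator: s^3 + 3*s^2 + 4*s + 12 = (s + 3)*(s^2 + 4).
Partial fraction decomposition gives [2/(s + 3)] + [-3*s/(s^2 + 4)] + [-2/(s^2 + 4)].
Invert each term: 2/(s + 3) ↔ 2e^(-3t); -3·s/(s^2 + 4) ↔ -3cos(2t); -1·2/(s^2 + 4) ↔ -sin(2t).

f(t) = -sin(2*t) - 3*cos(2*t) + 2*exp(-3*t)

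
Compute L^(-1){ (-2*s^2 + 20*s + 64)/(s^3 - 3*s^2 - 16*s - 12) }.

2*exp(6*t) - 6*exp(-t) + 2*exp(-2*t)

Factor the denominator: s^3 - 3*s^2 - 16*s - 12 = (s - 6)*(s + 1)*(s + 2).
Partial fraction decomposition gives [2/(s - 6)] + [2/(s + 2)] + [-6/(s + 1)].
Invert each term: 2/(s - 6) ↔ 2e^(6t); 2/(s + 2) ↔ 2e^(-2t); -6/(s + 1) ↔ -6e^(-t).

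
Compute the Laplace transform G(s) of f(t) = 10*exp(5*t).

L{10} = 10/s.
By the first shifting theorem, multiplying by e^(5t) replaces s with s - 5.

G(s) = 10/(s - 5)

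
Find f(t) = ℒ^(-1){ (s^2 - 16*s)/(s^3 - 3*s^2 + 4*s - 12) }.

Factor the denominator: s^3 - 3*s^2 + 4*s - 12 = (s - 3)*(s^2 + 4).
Partial fraction decomposition gives [-3/(s - 3)] + [4*s/(s^2 + 4)] + [-4/(s^2 + 4)].
Invert each term: -3/(s - 3) ↔ -3e^(3t); 4·s/(s^2 + 4) ↔ 4cos(2t); -2·2/(s^2 + 4) ↔ -2sin(2t).

f(t) = -3*exp(3*t) - 2*sin(2*t) + 4*cos(2*t)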